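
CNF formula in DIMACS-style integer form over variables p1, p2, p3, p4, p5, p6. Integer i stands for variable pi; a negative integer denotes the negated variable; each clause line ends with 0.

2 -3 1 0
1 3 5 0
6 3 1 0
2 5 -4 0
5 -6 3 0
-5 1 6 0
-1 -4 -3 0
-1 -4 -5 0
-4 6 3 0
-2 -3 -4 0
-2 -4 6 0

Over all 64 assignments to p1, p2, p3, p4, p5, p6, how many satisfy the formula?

21

Split on p3, then p1.
  p3=1, p1=1: forces p4=0; p2, p5, p6 free → 2^3 = 8.
  p3=1, p1=0: remaining (p2,p4,p5,p6) ∈ {(1,0,0,0); (1,0,0,1); (1,0,1,1)} — 3.
  p3=0, p1=1: p2 free; 3 ways for (p4,p5,p6) × 2^1 = 6.
  p3=0, p1=0: remaining (p2,p4,p5,p6) ∈ {(0,0,1,1); (0,1,1,1); (1,0,1,1); (1,1,1,1)} — 4.
Total: 8 + 3 + 6 + 4 = 21.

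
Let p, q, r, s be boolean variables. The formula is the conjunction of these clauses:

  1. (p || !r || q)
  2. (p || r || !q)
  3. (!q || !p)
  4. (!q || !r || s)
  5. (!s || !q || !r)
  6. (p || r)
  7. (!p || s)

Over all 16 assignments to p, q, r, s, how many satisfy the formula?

2

The models are:
  p=T q=F r=F s=T
  p=T q=F r=T s=T
Count: 2.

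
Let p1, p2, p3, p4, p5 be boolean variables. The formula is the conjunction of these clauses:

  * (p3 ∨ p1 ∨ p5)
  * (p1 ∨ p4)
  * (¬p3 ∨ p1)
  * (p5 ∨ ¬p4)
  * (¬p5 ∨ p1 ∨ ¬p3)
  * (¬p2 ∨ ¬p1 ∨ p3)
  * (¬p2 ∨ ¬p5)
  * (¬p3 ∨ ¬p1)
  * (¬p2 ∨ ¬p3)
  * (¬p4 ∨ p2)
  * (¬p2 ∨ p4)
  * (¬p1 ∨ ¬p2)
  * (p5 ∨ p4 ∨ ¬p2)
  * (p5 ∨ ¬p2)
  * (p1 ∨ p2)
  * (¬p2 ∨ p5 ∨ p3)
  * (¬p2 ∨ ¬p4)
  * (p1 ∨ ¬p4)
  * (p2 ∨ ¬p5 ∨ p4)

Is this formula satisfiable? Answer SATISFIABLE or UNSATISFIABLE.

SATISFIABLE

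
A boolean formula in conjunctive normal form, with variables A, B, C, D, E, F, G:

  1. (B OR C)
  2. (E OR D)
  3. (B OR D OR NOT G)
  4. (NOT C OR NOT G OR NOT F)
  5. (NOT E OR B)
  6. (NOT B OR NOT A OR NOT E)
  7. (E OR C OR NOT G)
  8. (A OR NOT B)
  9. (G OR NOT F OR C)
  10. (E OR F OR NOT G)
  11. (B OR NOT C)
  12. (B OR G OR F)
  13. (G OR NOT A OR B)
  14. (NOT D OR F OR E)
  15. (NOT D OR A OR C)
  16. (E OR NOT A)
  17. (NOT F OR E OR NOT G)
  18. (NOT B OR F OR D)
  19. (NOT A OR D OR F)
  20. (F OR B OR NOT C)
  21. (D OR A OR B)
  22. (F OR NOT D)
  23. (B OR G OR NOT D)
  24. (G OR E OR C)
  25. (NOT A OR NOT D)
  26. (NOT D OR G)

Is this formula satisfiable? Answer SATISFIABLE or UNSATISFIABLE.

UNSATISFIABLE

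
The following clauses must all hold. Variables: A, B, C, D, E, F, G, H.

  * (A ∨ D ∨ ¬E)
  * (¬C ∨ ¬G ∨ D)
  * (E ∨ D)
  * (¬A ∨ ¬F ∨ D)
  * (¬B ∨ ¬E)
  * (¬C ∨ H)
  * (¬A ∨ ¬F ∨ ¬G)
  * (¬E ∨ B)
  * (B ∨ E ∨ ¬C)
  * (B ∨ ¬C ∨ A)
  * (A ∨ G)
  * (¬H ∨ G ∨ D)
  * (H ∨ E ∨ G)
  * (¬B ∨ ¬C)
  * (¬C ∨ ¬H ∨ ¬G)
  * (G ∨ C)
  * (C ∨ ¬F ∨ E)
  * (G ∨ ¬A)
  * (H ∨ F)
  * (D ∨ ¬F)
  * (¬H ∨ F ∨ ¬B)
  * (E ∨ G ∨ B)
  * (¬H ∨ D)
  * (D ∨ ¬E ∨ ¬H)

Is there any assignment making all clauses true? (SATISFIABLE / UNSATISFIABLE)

SATISFIABLE

Pure literal: D appears only positively; assign D = True.
Branch on A: take A = False.
  then G is forced to True.
The remaining clauses are satisfied by B = False, C = False, E = False, F = False, H = True.
So A=False, B=False, C=False, D=True, E=False, F=False, G=True, H=True is a satisfying assignment.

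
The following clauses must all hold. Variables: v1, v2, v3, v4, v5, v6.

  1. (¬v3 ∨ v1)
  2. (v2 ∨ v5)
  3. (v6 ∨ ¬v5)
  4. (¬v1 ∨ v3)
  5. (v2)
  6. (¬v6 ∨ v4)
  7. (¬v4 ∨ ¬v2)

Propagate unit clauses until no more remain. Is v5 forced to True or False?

False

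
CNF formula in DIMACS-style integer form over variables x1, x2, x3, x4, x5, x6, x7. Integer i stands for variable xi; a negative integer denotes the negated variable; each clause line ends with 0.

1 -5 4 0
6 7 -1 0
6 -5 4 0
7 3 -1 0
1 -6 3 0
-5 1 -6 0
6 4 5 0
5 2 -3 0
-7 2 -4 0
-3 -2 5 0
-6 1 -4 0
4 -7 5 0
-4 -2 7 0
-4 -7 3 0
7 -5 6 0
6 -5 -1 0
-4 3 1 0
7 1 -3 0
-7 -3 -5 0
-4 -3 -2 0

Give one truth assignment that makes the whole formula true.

x1=T, x2=F, x3=T, x4=F, x5=T, x6=T, x7=F

Branch on x1: take x1 = True.
Branch on x2: take x2 = False.
For the remaining variables, x3 = True, x4 = False, x5 = True, x6 = True, x7 = False works.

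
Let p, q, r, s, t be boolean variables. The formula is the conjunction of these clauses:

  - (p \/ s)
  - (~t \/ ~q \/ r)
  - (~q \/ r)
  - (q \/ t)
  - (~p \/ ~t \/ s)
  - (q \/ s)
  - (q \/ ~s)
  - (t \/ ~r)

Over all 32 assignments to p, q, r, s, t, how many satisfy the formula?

2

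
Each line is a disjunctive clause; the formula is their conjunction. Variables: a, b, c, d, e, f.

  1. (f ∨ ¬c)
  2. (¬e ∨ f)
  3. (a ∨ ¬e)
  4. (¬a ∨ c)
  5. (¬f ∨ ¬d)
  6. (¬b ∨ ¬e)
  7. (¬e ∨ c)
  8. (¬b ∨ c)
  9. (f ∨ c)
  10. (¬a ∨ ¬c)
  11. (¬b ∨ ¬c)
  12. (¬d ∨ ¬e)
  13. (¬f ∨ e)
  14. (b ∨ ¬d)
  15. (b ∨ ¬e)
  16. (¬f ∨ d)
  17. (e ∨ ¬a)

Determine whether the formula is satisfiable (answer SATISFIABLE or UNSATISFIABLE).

e = True:
  propagation gives f=True, a=True, c=True; an empty clause results — contradiction.
e = False:
  propagation gives f=False, c=False; an empty clause results — contradiction.
Every branch closes, so no satisfying assignment exists.

UNSATISFIABLE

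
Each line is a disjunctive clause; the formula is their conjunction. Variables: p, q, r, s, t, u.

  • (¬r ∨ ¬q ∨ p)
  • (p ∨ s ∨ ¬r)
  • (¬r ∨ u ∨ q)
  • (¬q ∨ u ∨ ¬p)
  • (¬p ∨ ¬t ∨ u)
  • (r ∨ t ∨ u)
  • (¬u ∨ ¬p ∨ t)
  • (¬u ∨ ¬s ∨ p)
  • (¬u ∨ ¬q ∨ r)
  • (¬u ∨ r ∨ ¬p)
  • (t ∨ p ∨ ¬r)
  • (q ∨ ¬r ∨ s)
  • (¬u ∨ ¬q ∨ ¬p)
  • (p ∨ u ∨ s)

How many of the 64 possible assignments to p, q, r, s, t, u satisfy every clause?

Satisfying assignments:
  p=0 q=0 r=0 s=0 t=0 u=1
  p=0 q=0 r=0 s=0 t=1 u=1
  p=0 q=0 r=0 s=1 t=1 u=0
  p=0 q=1 r=0 s=1 t=1 u=0
  p=1 q=0 r=1 s=1 t=1 u=1
Count: 5.

5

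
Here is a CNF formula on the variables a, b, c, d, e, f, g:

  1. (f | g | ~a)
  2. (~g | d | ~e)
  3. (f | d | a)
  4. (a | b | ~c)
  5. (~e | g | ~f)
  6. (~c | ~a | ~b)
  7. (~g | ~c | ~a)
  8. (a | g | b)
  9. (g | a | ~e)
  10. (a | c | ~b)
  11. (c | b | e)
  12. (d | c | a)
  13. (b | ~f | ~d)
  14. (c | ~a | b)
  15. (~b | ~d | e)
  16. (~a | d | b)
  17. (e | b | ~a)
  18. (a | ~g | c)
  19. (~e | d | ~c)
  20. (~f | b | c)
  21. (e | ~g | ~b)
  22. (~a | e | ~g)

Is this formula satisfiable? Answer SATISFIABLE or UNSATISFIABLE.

SATISFIABLE

Try a = True.
Branch on b: take b = True.
  then c is forced to False.
The remaining clauses are satisfied by d = True, e = True, f = False, g = True.
Every clause has at least one true literal under this assignment.
So a = True, b = True, c = False, d = True, e = True, f = False, g = True is a satisfying assignment.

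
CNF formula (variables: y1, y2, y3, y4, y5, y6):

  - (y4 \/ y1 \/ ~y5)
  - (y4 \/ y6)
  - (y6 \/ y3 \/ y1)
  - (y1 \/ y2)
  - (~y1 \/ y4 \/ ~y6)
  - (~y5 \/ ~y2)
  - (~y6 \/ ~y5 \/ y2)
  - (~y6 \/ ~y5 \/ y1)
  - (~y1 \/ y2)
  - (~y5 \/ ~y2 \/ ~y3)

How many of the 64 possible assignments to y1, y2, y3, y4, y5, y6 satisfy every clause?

9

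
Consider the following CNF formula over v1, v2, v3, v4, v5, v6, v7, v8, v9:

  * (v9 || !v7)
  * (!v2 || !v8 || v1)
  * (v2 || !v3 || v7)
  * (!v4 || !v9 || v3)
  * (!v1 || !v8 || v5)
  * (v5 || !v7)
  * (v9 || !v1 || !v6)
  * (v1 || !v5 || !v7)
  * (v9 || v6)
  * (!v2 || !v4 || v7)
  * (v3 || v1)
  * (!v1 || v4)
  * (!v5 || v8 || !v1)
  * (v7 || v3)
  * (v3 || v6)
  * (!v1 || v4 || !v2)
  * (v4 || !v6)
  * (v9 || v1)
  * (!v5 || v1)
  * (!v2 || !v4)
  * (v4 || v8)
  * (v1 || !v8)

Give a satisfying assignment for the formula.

v1 = T  v2 = F  v3 = T  v4 = T  v5 = T  v6 = T  v7 = T  v8 = T  v9 = T

Try v1 = True.
  then v4 is forced to True.
  then v2 is forced to False.
Branch on v3: take v3 = True.
  then v7 is forced to True.
  then v9 is forced to True.
  then v5 is forced to True.
  then v8 is forced to True.
v6 is now unconstrained; take v6 = True.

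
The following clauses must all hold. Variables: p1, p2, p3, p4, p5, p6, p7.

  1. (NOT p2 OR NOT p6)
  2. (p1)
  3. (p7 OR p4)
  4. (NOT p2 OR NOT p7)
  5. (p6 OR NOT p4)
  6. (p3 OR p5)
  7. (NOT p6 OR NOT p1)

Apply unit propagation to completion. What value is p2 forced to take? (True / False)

(p1) is a unit clause: p1 = True.
From (NOT p1 OR NOT p6) and p1 = True: p6 = False.
(NOT p4 OR p6): since p6 = False, the clause reduces to (NOT p4). p4 = False.
(p7 OR p4): since p4 = False, the clause reduces to (p7). p7 = True.
(NOT p7 OR NOT p2) with p7 = True leaves only NOT p2, so p2 = False.

False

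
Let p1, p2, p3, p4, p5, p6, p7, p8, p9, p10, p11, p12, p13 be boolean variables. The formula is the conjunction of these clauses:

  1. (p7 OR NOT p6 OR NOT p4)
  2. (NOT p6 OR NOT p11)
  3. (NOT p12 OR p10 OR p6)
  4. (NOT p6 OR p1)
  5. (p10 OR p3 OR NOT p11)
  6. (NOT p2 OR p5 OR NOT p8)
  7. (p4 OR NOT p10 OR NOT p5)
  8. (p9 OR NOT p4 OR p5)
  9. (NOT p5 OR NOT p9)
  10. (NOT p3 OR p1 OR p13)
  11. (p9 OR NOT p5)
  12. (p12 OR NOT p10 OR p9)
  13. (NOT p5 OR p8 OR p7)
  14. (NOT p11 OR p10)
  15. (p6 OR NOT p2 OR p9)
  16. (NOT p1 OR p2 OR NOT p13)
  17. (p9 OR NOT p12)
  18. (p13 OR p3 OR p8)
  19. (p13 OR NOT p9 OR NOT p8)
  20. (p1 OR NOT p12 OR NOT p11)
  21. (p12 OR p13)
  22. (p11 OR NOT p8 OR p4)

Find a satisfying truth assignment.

p1=T, p2=T, p3=T, p4=T, p5=F, p6=F, p7=T, p8=F, p9=T, p10=F, p11=F, p12=F, p13=T

Check each clause:
  1. (NOT p6 OR NOT p4 OR p7) — NOT p6 is true.
  2. (NOT p11 OR NOT p6) — NOT p6 is true.
  3. (p10 OR p6 OR NOT p12) — NOT p12 is true.
  4. (NOT p6 OR p1) — p1 is true.
  5. (NOT p11 OR p3 OR p10) — p3 is true.
  6. (NOT p8 OR p5 OR NOT p2) — NOT p8 is true.
  7. (p4 OR NOT p5 OR NOT p10) — NOT p5 is true.
  8. (p5 OR NOT p4 OR p9) — p9 is true.
  9. (NOT p9 OR NOT p5) — NOT p5 is true.
  10. (NOT p3 OR p13 OR p1) — p1 is true.
  11. (p9 OR NOT p5) — p9 is true.
  12. (NOT p10 OR p9 OR p12) — p9 is true.
  13. (NOT p5 OR p8 OR p7) — NOT p5 is true.
  14. (p10 OR NOT p11) — NOT p11 is true.
  15. (p6 OR p9 OR NOT p2) — p9 is true.
  16. (NOT p13 OR p2 OR NOT p1) — p2 is true.
  17. (p9 OR NOT p12) — p9 is true.
  18. (p3 OR p8 OR p13) — p3 is true.
  19. (NOT p8 OR NOT p9 OR p13) — NOT p8 is true.
  20. (NOT p12 OR NOT p11 OR p1) — p1 is true.
  21. (p12 OR p13) — p13 is true.
  22. (NOT p8 OR p4 OR p11) — NOT p8 is true.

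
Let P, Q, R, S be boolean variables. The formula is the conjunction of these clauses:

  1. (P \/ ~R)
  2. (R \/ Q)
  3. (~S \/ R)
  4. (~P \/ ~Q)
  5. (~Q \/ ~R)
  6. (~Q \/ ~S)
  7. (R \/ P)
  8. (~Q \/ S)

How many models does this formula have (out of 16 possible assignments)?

2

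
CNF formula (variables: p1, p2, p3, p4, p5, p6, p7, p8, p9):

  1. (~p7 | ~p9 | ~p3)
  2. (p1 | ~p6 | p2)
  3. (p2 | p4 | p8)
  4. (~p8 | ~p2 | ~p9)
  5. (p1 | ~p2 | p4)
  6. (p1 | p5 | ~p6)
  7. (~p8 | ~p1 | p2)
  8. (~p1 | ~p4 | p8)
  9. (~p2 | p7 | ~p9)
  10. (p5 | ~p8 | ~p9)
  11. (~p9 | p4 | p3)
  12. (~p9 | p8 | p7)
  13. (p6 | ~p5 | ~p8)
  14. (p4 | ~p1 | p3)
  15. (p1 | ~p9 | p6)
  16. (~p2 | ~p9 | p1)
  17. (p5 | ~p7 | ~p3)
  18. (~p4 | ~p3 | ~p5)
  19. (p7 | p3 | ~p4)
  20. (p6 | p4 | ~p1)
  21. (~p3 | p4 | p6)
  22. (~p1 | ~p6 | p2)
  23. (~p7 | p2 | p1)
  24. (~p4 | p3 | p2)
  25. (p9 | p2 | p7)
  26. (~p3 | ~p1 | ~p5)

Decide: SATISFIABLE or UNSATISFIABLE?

SATISFIABLE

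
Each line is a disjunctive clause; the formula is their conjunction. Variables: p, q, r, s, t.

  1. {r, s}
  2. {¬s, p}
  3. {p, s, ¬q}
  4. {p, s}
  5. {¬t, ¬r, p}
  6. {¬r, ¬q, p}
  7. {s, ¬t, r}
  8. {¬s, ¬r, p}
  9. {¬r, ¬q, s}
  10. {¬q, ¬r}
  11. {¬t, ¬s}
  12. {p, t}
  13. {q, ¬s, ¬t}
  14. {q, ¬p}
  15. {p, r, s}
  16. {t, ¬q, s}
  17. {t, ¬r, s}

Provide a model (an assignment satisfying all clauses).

p=T, q=T, r=F, s=T, t=F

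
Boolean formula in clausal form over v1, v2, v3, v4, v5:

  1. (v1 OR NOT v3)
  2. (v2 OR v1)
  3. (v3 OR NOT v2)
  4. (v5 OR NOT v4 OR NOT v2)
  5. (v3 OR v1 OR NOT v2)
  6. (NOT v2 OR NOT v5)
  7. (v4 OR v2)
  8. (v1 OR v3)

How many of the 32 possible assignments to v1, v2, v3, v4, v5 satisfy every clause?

The models are:
  v1=1 v2=0 v3=0 v4=1 v5=0
  v1=1 v2=0 v3=0 v4=1 v5=1
  v1=1 v2=0 v3=1 v4=1 v5=0
  v1=1 v2=0 v3=1 v4=1 v5=1
  v1=1 v2=1 v3=1 v4=0 v5=0
Count: 5.

5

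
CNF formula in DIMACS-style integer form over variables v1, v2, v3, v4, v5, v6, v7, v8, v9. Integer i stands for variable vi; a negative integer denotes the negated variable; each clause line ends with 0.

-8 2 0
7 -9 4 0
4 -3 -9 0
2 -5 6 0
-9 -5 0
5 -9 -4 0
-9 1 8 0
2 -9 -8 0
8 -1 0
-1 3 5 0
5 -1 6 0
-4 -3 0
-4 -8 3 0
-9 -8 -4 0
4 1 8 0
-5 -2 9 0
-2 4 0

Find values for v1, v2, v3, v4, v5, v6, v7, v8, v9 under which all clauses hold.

v1=0, v2=0, v3=0, v4=1, v5=1, v6=1, v7=0, v8=0, v9=0

v6 occurs only positively in the remaining clauses — set v6 = True.
Set v1 = False and propagate.
Branch on v2: take v2 = False.
  then v8 is forced to False.
  then v9 is forced to False.
  then v4 is forced to True.
  then v3 is forced to False.
v5, v7 are now unconstrained; take v5 = True, v7 = False.
Every clause has at least one true literal under this assignment.
Check each clause:
  1. (v2 || !v8) — !v8 is true.
  2. (v4 || v7 || !v9) — !v9 is true.
  3. (!v9 || !v3 || v4) — v4 is true.
  4. (!v5 || v6 || v2) — v6 is true.
  5. (!v5 || !v9) — !v9 is true.
  6. (!v9 || v5 || !v4) — v5 is true.
  7. (v1 || !v9 || v8) — !v9 is true.
  8. (!v9 || !v8 || v2) — !v8 is true.
  9. (!v1 || v8) — !v1 is true.
  10. (!v1 || v5 || v3) — v5 is true.
  11. (v6 || v5 || !v1) — v5 is true.
  12. (!v4 || !v3) — !v3 is true.
  13. (v3 || !v4 || !v8) — !v8 is true.
  14. (!v4 || !v9 || !v8) — !v8 is true.
  15. (v4 || v1 || v8) — v4 is true.
  16. (!v2 || !v5 || v9) — !v2 is true.
  17. (!v2 || v4) — v4 is true.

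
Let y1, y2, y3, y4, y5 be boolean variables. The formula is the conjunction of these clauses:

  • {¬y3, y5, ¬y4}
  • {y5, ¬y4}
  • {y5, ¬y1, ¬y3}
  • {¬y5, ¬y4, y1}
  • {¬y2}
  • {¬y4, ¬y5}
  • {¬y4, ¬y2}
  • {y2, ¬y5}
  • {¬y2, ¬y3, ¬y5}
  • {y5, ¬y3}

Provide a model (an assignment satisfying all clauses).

y1=0, y2=0, y3=0, y4=0, y5=0

Check each clause:
  1. {¬y4, ¬y3, y5} — ¬y3 is true.
  2. {¬y4, y5} — ¬y4 is true.
  3. {¬y1, ¬y3, y5} — ¬y3 is true.
  4. {¬y4, ¬y5, y1} — ¬y5 is true.
  5. {¬y2} — ¬y2 is true.
  6. {¬y5, ¬y4} — ¬y5 is true.
  7. {¬y4, ¬y2} — ¬y4 is true.
  8. {y2, ¬y5} — ¬y5 is true.
  9. {¬y3, ¬y5, ¬y2} — ¬y5 is true.
  10. {¬y3, y5} — ¬y3 is true.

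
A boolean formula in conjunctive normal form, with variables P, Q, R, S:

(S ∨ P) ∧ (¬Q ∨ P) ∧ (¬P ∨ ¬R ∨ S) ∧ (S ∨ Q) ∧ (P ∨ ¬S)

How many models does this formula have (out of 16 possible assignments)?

The models are:
  P=T Q=F R=F S=T
  P=T Q=F R=T S=T
  P=T Q=T R=F S=F
  P=T Q=T R=F S=T
  P=T Q=T R=T S=T
That's 5 in total.

5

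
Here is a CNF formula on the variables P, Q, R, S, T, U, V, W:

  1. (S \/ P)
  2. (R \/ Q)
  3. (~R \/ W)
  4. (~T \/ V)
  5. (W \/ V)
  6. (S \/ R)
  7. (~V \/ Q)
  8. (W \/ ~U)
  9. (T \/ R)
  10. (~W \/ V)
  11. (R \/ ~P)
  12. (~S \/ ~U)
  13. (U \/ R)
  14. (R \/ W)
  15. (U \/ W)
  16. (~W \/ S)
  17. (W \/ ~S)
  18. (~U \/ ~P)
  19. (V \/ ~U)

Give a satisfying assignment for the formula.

P=T, Q=T, R=T, S=T, T=T, U=F, V=T, W=T

Check each clause:
  1. (S \/ P) — P is true.
  2. (Q \/ R) — Q is true.
  3. (~R \/ W) — W is true.
  4. (V \/ ~T) — V is true.
  5. (W \/ V) — W is true.
  6. (S \/ R) — R is true.
  7. (Q \/ ~V) — Q is true.
  8. (~U \/ W) — W is true.
  9. (R \/ T) — R is true.
  10. (~W \/ V) — V is true.
  11. (R \/ ~P) — R is true.
  12. (~U \/ ~S) — ~U is true.
  13. (U \/ R) — R is true.
  14. (R \/ W) — W is true.
  15. (U \/ W) — W is true.
  16. (S \/ ~W) — S is true.
  17. (W \/ ~S) — W is true.
  18. (~U \/ ~P) — ~U is true.
  19. (V \/ ~U) — ~U is true.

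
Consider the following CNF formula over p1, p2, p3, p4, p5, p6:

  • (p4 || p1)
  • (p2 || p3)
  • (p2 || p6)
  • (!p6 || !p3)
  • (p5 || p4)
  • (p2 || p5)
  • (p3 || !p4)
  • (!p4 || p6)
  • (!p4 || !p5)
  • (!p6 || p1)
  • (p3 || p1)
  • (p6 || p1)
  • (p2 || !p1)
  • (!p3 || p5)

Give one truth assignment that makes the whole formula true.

p1=T  p2=T  p3=T  p4=F  p5=T  p6=F

p2 occurs only positively in the remaining clauses — set p2 = True.
Try p1 = True.
For the remaining variables, p3 = True, p4 = False, p5 = True, p6 = False works.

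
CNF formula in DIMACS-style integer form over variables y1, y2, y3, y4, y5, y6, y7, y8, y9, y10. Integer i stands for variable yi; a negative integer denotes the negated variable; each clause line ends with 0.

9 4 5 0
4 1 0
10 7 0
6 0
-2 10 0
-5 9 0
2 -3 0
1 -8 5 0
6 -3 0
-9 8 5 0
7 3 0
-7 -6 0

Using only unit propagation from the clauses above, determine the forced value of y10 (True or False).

(y6) is a unit clause: y6 = True.
(NOT y7 OR NOT y6) with y6 = True leaves only NOT y7, so y7 = False.
In (y10 OR y7), y7 is now false; y10 must hold, so y10 = True.

True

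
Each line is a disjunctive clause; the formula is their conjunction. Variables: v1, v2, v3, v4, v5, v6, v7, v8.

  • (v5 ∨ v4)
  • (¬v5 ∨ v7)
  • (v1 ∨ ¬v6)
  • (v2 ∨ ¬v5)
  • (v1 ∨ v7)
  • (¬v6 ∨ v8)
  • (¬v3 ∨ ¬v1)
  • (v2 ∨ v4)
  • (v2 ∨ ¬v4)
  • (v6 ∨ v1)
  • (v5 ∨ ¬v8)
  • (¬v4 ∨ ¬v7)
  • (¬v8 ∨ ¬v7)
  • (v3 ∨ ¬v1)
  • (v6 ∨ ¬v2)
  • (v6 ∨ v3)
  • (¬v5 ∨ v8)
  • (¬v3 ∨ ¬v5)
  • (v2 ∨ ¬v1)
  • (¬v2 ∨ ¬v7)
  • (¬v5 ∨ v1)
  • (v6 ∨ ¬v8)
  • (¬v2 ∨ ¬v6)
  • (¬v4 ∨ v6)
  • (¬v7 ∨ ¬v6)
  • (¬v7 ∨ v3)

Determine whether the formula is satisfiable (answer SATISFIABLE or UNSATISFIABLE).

v6 = True:
  propagation gives v1=True, v8=True, v3=False; an empty clause results — contradiction.
v6 = False:
  propagation gives v1=True, v3=False; an empty clause results — contradiction.
Every branch closes, so no satisfying assignment exists.

UNSATISFIABLE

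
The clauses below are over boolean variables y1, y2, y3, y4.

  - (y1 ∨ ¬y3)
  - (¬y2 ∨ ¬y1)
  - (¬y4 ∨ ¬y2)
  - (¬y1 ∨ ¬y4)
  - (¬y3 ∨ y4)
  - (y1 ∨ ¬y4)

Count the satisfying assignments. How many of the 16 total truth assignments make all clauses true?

3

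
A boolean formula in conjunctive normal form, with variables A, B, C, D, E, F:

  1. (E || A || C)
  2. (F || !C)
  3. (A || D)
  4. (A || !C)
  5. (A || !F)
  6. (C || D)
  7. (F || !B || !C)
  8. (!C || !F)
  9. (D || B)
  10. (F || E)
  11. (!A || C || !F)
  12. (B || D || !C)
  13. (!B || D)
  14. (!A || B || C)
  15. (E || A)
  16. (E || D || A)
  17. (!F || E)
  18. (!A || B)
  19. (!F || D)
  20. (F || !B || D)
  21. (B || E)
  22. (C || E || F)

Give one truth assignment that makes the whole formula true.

A=False  B=True  C=False  D=True  E=True  F=False

D occurs only positively in the remaining clauses — set D = True.
E occurs only positively in the remaining clauses — set E = True.
Set A = False and propagate.
  then C is forced to False.
  then F is forced to False.
B is now unconstrained; take B = True.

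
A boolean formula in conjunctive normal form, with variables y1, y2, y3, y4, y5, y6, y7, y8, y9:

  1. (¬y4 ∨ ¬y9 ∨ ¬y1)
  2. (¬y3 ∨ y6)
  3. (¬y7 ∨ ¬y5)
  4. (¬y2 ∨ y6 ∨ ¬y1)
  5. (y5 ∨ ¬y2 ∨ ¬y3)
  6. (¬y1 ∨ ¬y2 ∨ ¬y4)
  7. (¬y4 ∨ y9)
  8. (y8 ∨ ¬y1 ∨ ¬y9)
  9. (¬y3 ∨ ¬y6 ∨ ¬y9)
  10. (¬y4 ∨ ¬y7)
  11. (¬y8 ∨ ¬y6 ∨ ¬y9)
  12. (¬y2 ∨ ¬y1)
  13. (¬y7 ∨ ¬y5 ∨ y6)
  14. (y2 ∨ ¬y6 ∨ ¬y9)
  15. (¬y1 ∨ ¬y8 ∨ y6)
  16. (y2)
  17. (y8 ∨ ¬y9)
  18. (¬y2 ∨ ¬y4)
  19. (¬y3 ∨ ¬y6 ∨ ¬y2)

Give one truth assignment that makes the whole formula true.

(y2) is a unit clause, so y2 = True.
(¬y1) is a unit clause, so y1 = False.
(¬y4) is a unit clause, so y4 = False.
y3 occurs only negated in the remaining clauses — set y3 = False.
Pure literal: y7 appears only negated; assign y7 = False.
Try y6 = True.
Branch on y8: take y8 = True.
  then y9 is forced to False.
y5 is now unconstrained; take y5 = True.
Every clause has at least one true literal under this assignment.

y1=False, y2=True, y3=False, y4=False, y5=True, y6=True, y7=False, y8=True, y9=False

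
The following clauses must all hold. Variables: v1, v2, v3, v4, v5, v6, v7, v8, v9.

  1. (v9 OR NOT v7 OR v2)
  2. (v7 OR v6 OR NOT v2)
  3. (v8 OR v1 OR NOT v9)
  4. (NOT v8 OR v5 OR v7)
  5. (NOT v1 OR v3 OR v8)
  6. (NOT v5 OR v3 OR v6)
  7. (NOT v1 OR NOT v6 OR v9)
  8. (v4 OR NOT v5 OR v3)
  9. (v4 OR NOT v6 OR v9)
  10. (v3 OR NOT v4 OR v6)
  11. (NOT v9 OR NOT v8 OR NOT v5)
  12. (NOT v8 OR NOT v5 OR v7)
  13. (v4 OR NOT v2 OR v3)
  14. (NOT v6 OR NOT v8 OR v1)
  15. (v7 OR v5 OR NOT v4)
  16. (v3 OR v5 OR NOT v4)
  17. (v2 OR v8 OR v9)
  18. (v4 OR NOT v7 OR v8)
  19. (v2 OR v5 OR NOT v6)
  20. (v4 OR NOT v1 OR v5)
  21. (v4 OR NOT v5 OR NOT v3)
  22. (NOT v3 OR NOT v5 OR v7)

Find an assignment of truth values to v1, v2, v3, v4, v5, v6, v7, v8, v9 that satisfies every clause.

Set v1 = True and propagate.
Set v2 = True and propagate.
The remaining clauses are satisfied by v3 = True, v4 = True, v5 = False, v6 = False, v7 = True, v8 = True, v9 = False.

v1=1, v2=1, v3=1, v4=1, v5=0, v6=0, v7=1, v8=1, v9=0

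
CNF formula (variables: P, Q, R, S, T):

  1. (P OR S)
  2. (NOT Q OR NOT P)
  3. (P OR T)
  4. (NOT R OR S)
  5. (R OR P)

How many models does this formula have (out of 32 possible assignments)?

8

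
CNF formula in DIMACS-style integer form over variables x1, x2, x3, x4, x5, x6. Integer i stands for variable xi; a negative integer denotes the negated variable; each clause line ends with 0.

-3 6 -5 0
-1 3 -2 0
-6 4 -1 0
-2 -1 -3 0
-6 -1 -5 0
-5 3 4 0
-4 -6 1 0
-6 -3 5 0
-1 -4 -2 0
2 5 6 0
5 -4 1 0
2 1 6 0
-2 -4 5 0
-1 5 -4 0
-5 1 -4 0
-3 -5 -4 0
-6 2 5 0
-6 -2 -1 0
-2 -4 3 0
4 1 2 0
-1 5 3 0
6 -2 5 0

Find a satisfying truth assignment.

x1=False, x2=True, x3=False, x4=False, x5=False, x6=True

Set x1 = False and propagate.
Try x2 = True.
The remaining clauses are satisfied by x3 = False, x4 = False, x5 = False, x6 = True.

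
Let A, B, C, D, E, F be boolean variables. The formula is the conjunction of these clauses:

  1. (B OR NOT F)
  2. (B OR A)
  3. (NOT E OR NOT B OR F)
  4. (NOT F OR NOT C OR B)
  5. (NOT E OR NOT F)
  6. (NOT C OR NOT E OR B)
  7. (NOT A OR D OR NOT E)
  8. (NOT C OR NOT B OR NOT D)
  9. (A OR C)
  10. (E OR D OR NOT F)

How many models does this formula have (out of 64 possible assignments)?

Case analysis on B and E:
  B=1, E=1: a clause becomes empty — 0.
  B=1, E=0: 5 of the 16 assignments to (A,C,D,F) work.
  B=0, E=1: remaining (A,C,D,F) ∈ {(1,0,1,0)} — 1.
  B=0, E=0: remaining (A,C,D,F) ∈ {(1,0,0,0); (1,0,1,0); (1,1,0,0); (1,1,1,0)} — 4.
Total: 0 + 5 + 1 + 4 = 10.

10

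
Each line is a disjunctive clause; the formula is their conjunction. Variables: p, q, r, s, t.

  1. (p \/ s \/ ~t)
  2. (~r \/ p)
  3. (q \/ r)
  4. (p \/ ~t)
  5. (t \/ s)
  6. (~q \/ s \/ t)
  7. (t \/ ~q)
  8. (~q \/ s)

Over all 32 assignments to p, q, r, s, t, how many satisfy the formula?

5

Satisfying assignments:
  p=1 q=0 r=1 s=0 t=1
  p=1 q=0 r=1 s=1 t=0
  p=1 q=0 r=1 s=1 t=1
  p=1 q=1 r=0 s=1 t=1
  p=1 q=1 r=1 s=1 t=1
Count: 5.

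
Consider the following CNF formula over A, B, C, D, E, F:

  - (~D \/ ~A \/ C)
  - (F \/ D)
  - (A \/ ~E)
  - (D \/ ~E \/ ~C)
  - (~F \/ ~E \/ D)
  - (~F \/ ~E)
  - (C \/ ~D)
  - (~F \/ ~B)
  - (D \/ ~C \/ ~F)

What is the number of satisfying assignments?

Case analysis on D and F:
  D=T, F=T: remaining (A,B,C,E) ∈ {(F,F,T,F); (T,F,T,F)} — 2.
  D=T, F=F: B free; 3 ways for (A,C,E) × 2^1 = 6.
  D=F, F=T: remaining (A,B,C,E) ∈ {(F,F,F,F); (T,F,F,F)} — 2.
  D=F, F=F: a clause becomes empty — 0.
Total: 2 + 6 + 2 + 0 = 10.

10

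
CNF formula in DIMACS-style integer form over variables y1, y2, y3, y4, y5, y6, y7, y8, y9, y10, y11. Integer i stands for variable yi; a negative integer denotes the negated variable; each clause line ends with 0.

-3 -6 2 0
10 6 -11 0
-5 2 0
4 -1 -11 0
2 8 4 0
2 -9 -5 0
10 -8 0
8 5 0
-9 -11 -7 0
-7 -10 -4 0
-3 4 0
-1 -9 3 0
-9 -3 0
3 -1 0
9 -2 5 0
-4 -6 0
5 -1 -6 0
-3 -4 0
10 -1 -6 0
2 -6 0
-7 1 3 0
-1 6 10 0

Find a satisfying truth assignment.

Pure literal: y7 appears only negated; assign y7 = False.
Branch on y1: take y1 = False.
Try y2 = True.
Branch on y3: take y3 = False.
The remaining clauses are satisfied by y4 = False, y5 = True, y6 = False, y8 = False, y9 = False, y10 = True, y11 = True.

y1=F, y2=T, y3=F, y4=F, y5=T, y6=F, y7=F, y8=F, y9=F, y10=T, y11=T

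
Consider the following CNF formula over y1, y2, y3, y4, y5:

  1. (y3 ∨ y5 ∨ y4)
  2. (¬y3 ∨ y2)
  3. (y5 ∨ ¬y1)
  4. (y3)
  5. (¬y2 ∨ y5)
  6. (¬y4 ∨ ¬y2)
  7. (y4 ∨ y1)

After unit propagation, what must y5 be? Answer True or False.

True

(y3) stands alone — y3 = True.
(¬y3 ∨ y2) with y3 = True leaves only y2, so y2 = True.
(¬y2 ∨ y5): since y2 = True, the clause reduces to (y5). y5 = True.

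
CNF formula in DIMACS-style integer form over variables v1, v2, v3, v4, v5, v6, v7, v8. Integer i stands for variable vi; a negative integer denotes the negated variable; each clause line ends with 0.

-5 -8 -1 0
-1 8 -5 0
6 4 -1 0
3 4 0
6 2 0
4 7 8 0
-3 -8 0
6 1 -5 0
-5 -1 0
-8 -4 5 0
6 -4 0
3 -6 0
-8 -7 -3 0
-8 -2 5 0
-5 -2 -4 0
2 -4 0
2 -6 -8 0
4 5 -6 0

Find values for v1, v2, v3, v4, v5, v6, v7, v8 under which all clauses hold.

Set v1 = True and propagate.
  then v5 is forced to False.
Branch on v2: take v2 = True.
  then v8 is forced to False.
Try v3 = True.
For the remaining variables, v4 = True, v6 = True, v7 = False works.
Every clause has at least one true literal under this assignment.

v1=True  v2=True  v3=True  v4=True  v5=False  v6=True  v7=False  v8=False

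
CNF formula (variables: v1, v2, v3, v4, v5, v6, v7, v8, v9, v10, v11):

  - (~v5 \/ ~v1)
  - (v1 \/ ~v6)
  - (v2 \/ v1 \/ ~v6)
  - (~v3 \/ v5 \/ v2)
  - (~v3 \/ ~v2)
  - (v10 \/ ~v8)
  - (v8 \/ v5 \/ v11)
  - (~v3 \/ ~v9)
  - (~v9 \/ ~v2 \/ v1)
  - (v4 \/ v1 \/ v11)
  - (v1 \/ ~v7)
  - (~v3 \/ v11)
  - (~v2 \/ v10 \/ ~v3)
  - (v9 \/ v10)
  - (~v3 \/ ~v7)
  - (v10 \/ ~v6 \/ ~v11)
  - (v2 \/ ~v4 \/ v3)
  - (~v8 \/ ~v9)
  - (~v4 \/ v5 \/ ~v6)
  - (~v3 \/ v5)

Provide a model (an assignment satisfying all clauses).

v1 = False  v2 = False  v3 = False  v4 = False  v5 = False  v6 = False  v7 = False  v8 = True  v9 = False  v10 = True  v11 = True

v6 occurs only negated in the remaining clauses — set v6 = False.
Pure literal: v7 appears only negated; assign v7 = False.
Try v1 = False.
Try v2 = False.
Try v3 = False.
  then v4 is forced to False.
  then v11 is forced to True.
The remaining clauses are satisfied by v5 = False, v8 = True, v9 = False, v10 = True.
Every clause has at least one true literal under this assignment.
Check each clause:
  1. (~v5 \/ ~v1) — ~v5 is true.
  2. (~v6 \/ v1) — ~v6 is true.
  3. (v1 \/ ~v6 \/ v2) — ~v6 is true.
  4. (v5 \/ v2 \/ ~v3) — ~v3 is true.
  5. (~v3 \/ ~v2) — ~v3 is true.
  6. (v10 \/ ~v8) — v10 is true.
  7. (v8 \/ v5 \/ v11) — v8 is true.
  8. (~v9 \/ ~v3) — ~v3 is true.
  9. (~v2 \/ ~v9 \/ v1) — ~v2 is true.
  10. (v4 \/ v1 \/ v11) — v11 is true.
  11. (v1 \/ ~v7) — ~v7 is true.
  12. (~v3 \/ v11) — v11 is true.
  13. (v10 \/ ~v3 \/ ~v2) — v10 is true.
  14. (v10 \/ v9) — v10 is true.
  15. (~v3 \/ ~v7) — ~v7 is true.
  16. (~v6 \/ v10 \/ ~v11) — v10 is true.
  17. (v2 \/ ~v4 \/ v3) — ~v4 is true.
  18. (~v9 \/ ~v8) — ~v9 is true.
  19. (~v6 \/ v5 \/ ~v4) — ~v6 is true.
  20. (v5 \/ ~v3) — ~v3 is true.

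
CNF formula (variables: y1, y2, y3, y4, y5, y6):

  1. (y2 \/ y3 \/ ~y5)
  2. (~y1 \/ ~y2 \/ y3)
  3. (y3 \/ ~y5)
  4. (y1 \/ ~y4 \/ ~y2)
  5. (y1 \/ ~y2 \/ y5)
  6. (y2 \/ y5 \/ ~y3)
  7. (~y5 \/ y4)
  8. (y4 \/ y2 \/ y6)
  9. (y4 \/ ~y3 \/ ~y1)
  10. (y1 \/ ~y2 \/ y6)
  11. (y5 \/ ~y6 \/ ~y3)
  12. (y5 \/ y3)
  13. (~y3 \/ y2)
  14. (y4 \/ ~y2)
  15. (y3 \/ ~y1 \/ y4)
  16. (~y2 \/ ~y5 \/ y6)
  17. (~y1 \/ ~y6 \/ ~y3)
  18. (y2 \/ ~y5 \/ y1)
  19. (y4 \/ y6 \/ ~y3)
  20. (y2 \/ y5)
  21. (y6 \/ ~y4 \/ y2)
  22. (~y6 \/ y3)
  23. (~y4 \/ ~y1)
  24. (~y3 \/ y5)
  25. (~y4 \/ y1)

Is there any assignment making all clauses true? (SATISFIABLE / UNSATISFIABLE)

UNSATISFIABLE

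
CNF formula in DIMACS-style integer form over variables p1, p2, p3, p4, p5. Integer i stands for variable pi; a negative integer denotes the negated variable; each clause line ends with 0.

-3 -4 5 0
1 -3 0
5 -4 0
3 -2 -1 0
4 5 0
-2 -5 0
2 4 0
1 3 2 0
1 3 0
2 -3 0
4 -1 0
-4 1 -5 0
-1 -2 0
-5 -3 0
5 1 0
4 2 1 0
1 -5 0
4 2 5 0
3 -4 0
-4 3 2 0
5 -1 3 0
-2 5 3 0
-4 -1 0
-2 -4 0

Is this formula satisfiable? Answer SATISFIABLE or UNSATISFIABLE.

UNSATISFIABLE

p1 = True:
  propagation gives p4=True; an empty clause results — contradiction.
p1 = False:
  propagation gives p3=False; an empty clause results — contradiction.
Every branch closes, so no satisfying assignment exists.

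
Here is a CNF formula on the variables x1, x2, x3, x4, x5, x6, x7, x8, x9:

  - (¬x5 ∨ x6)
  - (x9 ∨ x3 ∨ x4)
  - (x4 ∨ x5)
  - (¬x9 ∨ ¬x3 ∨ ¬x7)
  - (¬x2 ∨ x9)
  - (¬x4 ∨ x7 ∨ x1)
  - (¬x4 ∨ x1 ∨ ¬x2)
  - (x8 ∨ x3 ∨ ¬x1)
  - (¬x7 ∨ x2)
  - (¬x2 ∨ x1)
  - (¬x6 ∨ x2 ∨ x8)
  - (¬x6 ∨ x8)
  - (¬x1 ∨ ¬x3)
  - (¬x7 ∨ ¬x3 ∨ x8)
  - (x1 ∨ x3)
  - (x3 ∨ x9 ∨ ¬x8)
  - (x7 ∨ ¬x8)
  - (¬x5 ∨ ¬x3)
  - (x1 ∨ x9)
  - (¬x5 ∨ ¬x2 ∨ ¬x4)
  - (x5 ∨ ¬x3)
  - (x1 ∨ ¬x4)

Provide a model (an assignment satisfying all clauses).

x1 = T, x2 = T, x3 = F, x4 = F, x5 = T, x6 = T, x7 = T, x8 = T, x9 = T

Set x1 = True and propagate.
  then x3 is forced to False.
  then x8 is forced to True.
  then x9 is forced to True.
  then x7 is forced to True.
  then x2 is forced to True.
The remaining clauses are satisfied by x4 = False, x5 = True, x6 = True.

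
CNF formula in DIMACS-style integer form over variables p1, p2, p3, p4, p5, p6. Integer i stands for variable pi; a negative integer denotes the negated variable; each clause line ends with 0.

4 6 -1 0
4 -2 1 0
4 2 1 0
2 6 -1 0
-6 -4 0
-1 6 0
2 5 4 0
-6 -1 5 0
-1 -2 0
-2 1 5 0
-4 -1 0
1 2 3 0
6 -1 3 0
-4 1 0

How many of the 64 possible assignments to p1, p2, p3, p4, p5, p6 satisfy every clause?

2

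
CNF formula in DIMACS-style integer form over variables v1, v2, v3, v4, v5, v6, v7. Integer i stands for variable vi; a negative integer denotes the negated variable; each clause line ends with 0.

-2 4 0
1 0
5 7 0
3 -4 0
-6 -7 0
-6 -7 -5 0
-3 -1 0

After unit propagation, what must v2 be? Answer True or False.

(v1) is a unit clause: v1 = True.
In (!v1 || !v3), !v1 is now false; !v3 must hold, so v3 = False.
(v3 || !v4): since v3 = False, the clause reduces to (!v4). v4 = False.
From (!v2 || v4) and v4 = False: v2 = False.

False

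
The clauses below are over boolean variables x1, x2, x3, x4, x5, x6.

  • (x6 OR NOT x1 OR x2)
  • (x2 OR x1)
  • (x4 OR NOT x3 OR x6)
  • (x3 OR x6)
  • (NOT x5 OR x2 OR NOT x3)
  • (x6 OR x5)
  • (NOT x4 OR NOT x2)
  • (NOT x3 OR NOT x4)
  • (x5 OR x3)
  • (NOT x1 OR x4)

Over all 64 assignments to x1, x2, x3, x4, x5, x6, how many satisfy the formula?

Satisfying assignments:
  x1=0 x2=1 x3=0 x4=0 x5=1 x6=1
  x1=0 x2=1 x3=1 x4=0 x5=0 x6=1
  x1=0 x2=1 x3=1 x4=0 x5=1 x6=1
  x1=1 x2=0 x3=0 x4=1 x5=1 x6=1
That's 4 in total.

4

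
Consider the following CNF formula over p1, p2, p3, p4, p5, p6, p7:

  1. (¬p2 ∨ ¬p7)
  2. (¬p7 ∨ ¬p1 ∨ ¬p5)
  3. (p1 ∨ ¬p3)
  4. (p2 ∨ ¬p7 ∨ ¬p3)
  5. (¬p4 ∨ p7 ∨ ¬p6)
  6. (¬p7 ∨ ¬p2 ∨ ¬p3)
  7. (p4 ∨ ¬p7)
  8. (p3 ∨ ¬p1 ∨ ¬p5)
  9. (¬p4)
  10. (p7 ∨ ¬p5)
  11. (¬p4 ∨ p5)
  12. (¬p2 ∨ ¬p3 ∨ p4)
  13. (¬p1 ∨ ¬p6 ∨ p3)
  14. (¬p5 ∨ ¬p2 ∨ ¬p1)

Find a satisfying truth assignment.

p1=T, p2=F, p3=T, p4=F, p5=F, p6=F, p7=F

Check each clause:
  1. (¬p2 ∨ ¬p7) — ¬p7 is true.
  2. (¬p7 ∨ ¬p5 ∨ ¬p1) — ¬p7 is true.
  3. (p1 ∨ ¬p3) — p1 is true.
  4. (¬p3 ∨ p2 ∨ ¬p7) — ¬p7 is true.
  5. (p7 ∨ ¬p6 ∨ ¬p4) — ¬p6 is true.
  6. (¬p7 ∨ ¬p3 ∨ ¬p2) — ¬p7 is true.
  7. (p4 ∨ ¬p7) — ¬p7 is true.
  8. (p3 ∨ ¬p5 ∨ ¬p1) — p3 is true.
  9. (¬p4) — ¬p4 is true.
  10. (p7 ∨ ¬p5) — ¬p5 is true.
  11. (p5 ∨ ¬p4) — ¬p4 is true.
  12. (¬p3 ∨ p4 ∨ ¬p2) — ¬p2 is true.
  13. (p3 ∨ ¬p6 ∨ ¬p1) — ¬p6 is true.
  14. (¬p1 ∨ ¬p5 ∨ ¬p2) — ¬p5 is true.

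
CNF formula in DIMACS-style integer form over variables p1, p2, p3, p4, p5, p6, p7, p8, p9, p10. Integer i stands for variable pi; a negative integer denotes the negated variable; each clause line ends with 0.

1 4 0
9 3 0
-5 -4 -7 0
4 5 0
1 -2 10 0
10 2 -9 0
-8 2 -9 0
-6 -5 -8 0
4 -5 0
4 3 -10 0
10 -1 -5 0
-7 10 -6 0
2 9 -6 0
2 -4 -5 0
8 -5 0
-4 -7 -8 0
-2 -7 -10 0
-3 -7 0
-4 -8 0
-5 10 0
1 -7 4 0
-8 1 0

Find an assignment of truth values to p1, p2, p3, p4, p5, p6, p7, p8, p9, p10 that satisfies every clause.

Try p1 = False.
  then p4 is forced to True.
  then p8 is forced to False.
  then p5 is forced to False.
Set p2 = False and propagate.
For the remaining variables, p3 = False, p6 = True, p7 = True, p9 = True, p10 = True works.
Check each clause:
  1. (p4 \/ p1) — p4 is true.
  2. (p9 \/ p3) — p9 is true.
  3. (~p7 \/ ~p4 \/ ~p5) — ~p5 is true.
  4. (p5 \/ p4) — p4 is true.
  5. (~p2 \/ p1 \/ p10) — p10 is true.
  6. (~p9 \/ p2 \/ p10) — p10 is true.
  7. (p2 \/ ~p8 \/ ~p9) — ~p8 is true.
  8. (~p5 \/ ~p6 \/ ~p8) — ~p8 is true.
  9. (~p5 \/ p4) — ~p5 is true.
  10. (~p10 \/ p4 \/ p3) — p4 is true.
  11. (~p1 \/ ~p5 \/ p10) — p10 is true.
  12. (~p7 \/ p10 \/ ~p6) — p10 is true.
  13. (p9 \/ p2 \/ ~p6) — p9 is true.
  14. (~p4 \/ ~p5 \/ p2) — ~p5 is true.
  15. (p8 \/ ~p5) — ~p5 is true.
  16. (~p8 \/ ~p7 \/ ~p4) — ~p8 is true.
  17. (~p10 \/ ~p2 \/ ~p7) — ~p2 is true.
  18. (~p3 \/ ~p7) — ~p3 is true.
  19. (~p4 \/ ~p8) — ~p8 is true.
  20. (p10 \/ ~p5) — p10 is true.
  21. (~p7 \/ p4 \/ p1) — p4 is true.
  22. (~p8 \/ p1) — ~p8 is true.

p1 = False, p2 = False, p3 = False, p4 = True, p5 = False, p6 = True, p7 = True, p8 = False, p9 = True, p10 = True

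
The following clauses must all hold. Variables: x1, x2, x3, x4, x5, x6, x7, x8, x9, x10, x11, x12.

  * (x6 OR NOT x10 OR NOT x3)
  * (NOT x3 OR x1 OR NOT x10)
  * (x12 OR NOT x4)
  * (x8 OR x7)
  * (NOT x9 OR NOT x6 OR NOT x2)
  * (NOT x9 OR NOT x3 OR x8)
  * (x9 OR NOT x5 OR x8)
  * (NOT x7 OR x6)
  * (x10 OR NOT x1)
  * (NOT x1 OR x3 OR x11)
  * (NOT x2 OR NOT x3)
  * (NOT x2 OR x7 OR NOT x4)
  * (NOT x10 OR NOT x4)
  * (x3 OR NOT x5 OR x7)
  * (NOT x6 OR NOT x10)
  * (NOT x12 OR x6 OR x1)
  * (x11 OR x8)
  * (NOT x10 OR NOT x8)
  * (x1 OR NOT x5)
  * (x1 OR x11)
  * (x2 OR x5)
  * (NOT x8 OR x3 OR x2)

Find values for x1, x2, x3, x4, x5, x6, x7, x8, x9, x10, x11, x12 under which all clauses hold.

x4 occurs only negated in the remaining clauses — set x4 = False.
Pure literal: x11 appears only positively; assign x11 = True.
Branch on x1: take x1 = False.
  then x5 is forced to False.
  then x2 is forced to True.
  then x3 is forced to False.
The remaining clauses are satisfied by x6 = False, x7 = False, x8 = True, x9 = False, x10 = False, x12 = False.

x1 = F, x2 = T, x3 = F, x4 = F, x5 = F, x6 = F, x7 = F, x8 = T, x9 = F, x10 = F, x11 = T, x12 = F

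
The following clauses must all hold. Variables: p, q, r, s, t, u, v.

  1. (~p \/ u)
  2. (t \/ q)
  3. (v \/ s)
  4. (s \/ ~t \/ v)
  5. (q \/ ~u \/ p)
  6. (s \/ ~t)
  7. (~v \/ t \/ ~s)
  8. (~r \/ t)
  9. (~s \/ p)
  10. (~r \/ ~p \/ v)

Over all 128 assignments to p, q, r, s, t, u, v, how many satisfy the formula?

10

Split on s, then t.
  s=1, t=1: q free; 3 ways for (p,r,u,v) × 2^1 = 6.
  s=1, t=0: remaining (p,q,r,u,v) ∈ {(1,1,0,1,0)} — 1.
  s=0, t=1: a clause becomes empty — 0.
  s=0, t=0: remaining (p,q,r,u,v) ∈ {(0,1,0,0,1); (0,1,0,1,1); (1,1,0,1,1)} — 3.
Total: 6 + 1 + 0 + 3 = 10.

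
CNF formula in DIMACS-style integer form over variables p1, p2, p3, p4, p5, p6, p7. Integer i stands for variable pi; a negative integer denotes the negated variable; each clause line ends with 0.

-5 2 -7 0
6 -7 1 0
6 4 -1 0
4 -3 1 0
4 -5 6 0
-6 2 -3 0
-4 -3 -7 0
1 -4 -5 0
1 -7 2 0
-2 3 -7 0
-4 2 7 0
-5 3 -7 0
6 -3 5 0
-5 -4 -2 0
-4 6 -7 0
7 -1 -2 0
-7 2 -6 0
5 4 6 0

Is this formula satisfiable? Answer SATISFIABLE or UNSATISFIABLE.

Branch on p1: take p1 = True.
The remaining clauses are satisfied by p2 = False, p3 = False, p4 = False, p5 = False, p6 = True, p7 = False.
So p1=T, p2=F, p3=F, p4=F, p5=F, p6=T, p7=F is a satisfying assignment.

SATISFIABLE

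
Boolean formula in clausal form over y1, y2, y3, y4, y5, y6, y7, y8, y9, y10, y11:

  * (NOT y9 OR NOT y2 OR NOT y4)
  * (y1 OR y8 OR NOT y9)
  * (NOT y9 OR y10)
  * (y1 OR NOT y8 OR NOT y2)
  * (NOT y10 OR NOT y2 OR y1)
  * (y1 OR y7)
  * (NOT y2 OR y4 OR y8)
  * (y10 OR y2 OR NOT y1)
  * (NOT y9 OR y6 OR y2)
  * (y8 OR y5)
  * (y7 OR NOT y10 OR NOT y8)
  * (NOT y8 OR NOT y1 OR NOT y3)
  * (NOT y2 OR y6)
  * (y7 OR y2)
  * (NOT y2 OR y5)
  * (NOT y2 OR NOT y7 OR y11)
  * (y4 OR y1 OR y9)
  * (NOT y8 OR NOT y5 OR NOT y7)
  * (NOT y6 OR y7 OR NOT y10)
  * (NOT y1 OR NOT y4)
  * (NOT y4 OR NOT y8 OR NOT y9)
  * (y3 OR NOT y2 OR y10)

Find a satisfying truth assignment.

Branch on y1: take y1 = True.
  then y4 is forced to False.
Try y2 = False.
  then y10 is forced to True.
  then y7 is forced to True.
Set y3 = False and propagate.
For the remaining variables, y5 = False, y6 = False, y8 = True, y9 = False, y11 = False works.

y1=True  y2=False  y3=False  y4=False  y5=False  y6=False  y7=True  y8=True  y9=False  y10=True  y11=False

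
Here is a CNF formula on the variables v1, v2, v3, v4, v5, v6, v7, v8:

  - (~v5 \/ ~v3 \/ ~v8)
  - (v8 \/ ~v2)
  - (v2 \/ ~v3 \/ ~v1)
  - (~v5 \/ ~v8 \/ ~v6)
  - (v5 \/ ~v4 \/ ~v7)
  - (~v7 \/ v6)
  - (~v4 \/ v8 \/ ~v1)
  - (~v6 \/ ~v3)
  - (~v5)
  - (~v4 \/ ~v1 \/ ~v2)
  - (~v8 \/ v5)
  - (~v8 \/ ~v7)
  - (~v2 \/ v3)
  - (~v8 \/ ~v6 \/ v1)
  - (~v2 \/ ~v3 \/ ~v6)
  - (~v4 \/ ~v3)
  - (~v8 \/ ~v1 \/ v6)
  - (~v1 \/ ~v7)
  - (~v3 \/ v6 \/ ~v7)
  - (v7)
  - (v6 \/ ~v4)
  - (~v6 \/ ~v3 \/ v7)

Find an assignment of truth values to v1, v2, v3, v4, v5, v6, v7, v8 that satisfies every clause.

v1=0  v2=0  v3=0  v4=0  v5=0  v6=1  v7=1  v8=0

Check each clause:
  1. (~v3 \/ ~v5 \/ ~v8) — ~v8 is true.
  2. (~v2 \/ v8) — ~v2 is true.
  3. (~v3 \/ ~v1 \/ v2) — ~v3 is true.
  4. (~v6 \/ ~v5 \/ ~v8) — ~v8 is true.
  5. (~v4 \/ v5 \/ ~v7) — ~v4 is true.
  6. (v6 \/ ~v7) — v6 is true.
  7. (v8 \/ ~v4 \/ ~v1) — ~v4 is true.
  8. (~v3 \/ ~v6) — ~v3 is true.
  9. (~v5) — ~v5 is true.
  10. (~v1 \/ ~v4 \/ ~v2) — ~v4 is true.
  11. (~v8 \/ v5) — ~v8 is true.
  12. (~v7 \/ ~v8) — ~v8 is true.
  13. (~v2 \/ v3) — ~v2 is true.
  14. (~v8 \/ v1 \/ ~v6) — ~v8 is true.
  15. (~v3 \/ ~v6 \/ ~v2) — ~v3 is true.
  16. (~v4 \/ ~v3) — ~v4 is true.
  17. (~v1 \/ v6 \/ ~v8) — ~v8 is true.
  18. (~v7 \/ ~v1) — ~v1 is true.
  19. (~v7 \/ v6 \/ ~v3) — ~v3 is true.
  20. (v7) — v7 is true.
  21. (v6 \/ ~v4) — ~v4 is true.
  22. (~v3 \/ v7 \/ ~v6) — ~v3 is true.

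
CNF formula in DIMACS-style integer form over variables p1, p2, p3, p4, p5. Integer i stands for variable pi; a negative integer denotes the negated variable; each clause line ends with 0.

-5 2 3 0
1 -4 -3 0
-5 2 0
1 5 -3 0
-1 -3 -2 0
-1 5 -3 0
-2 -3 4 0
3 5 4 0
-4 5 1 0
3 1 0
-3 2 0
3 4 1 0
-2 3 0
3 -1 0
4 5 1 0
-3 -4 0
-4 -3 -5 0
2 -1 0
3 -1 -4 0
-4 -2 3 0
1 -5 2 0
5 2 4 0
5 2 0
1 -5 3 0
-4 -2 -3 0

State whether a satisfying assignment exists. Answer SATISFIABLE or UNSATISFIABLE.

UNSATISFIABLE

p3 = True:
  propagation gives p2=True, p1=False, p4=False; an empty clause results — contradiction.
p3 = False:
  propagation gives p1=True; an empty clause results — contradiction.
Every branch closes, so no satisfying assignment exists.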